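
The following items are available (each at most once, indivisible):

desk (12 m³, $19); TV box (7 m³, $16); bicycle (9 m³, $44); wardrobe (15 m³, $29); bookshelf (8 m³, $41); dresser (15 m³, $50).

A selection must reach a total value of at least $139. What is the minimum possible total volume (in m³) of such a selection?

39

Subsets with value ≥ 139, sorted by total volume:
- TV box+bicycle+bookshelf+dresser: volume 39, value 151
- desk+bicycle+bookshelf+dresser: volume 44, value 154
Minimum volume: 39 m³.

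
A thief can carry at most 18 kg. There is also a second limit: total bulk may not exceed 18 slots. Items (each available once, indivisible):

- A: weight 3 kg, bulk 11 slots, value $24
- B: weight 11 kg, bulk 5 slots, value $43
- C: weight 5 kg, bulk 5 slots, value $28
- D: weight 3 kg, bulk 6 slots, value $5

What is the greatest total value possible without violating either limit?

$71

Feasible sets respecting both limits:
- B+C: weight 16, bulk 10, value 71
- A+B: weight 14, bulk 16, value 67
- A+C: weight 8, bulk 16, value 52
- B+D: weight 14, bulk 11, value 48
Best: $71.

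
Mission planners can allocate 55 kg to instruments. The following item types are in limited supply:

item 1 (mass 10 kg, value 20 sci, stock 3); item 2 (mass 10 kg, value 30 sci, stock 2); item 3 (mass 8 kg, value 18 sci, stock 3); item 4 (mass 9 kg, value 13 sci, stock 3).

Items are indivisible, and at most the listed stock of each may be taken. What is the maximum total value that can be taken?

134 sci

Best selections within mass 55 and stock limits:
- 1×item 1 + 2×item 2 + 3×item 3: mass 54, value 134
- 1×item 1 + 2×item 2 + 2×item 3 + 1×item 4: mass 55, value 129
Best: 134 sci.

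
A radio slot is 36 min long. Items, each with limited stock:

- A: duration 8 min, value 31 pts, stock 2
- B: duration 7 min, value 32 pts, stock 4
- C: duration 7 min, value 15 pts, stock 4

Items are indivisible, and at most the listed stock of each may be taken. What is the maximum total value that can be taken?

159 pts

Best selections within duration 36 and stock limits:
- 1×A + 4×B: duration 36, value 159
- 4×B + 1×C: duration 35, value 143
- 1×A + 3×B + 1×C: duration 36, value 142
- 4×B: duration 28, value 128
Best: 159 pts.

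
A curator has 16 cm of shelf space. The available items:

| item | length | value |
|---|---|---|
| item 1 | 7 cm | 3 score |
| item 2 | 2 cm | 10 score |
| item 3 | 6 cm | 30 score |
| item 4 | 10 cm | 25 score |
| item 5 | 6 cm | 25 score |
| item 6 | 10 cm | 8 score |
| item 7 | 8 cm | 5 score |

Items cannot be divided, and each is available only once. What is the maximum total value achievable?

Check high-value combinations within 16 cm:
- item 2+item 3+item 5: length 2+6+6=14, value 10+30+25=65
- item 3+item 5: length 6+6=12, value 30+25=55
- item 3+item 4: length 6+10=16, value 30+25=55
Best: 65 score.

65 score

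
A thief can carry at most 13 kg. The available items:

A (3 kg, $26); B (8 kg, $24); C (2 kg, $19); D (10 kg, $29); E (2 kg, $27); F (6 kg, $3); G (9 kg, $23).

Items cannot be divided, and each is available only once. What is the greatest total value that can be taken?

Check high-value combinations within 13 kg:
- A+B+E: weight 3+8+2=13, value 26+24+27=77
- A+C+E+F: weight 3+2+2+6=13, value 26+19+27+3=75
- A+C+E: weight 3+2+2=7, value 26+19+27=72
Best: $77.

$77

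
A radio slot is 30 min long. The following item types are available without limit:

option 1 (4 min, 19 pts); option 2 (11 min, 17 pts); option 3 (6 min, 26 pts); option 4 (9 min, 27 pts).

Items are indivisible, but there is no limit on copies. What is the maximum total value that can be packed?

140 pts

Best value-per-unit is option 1 at 19/4; filling with it alone gives 7×19 = 133.
Optimal mix: 6×option 1 + 1×option 3 → duration 30, value 140.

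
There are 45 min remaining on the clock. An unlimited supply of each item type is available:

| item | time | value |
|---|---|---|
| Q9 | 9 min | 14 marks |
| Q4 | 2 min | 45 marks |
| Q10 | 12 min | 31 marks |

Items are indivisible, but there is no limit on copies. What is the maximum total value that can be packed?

990 marks

Best value-per-unit is Q4 at 45/2, and filling with it alone uses time 22×2=44. No mix of the others beats 22×45 = 990.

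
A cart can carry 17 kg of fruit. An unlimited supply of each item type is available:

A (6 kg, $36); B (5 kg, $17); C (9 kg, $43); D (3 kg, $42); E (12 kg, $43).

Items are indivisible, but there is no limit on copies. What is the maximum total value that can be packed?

Best value-per-unit is D at 42/3, and filling with it alone uses weight 5×3=15. No mix of the others beats 5×42 = 210.

$210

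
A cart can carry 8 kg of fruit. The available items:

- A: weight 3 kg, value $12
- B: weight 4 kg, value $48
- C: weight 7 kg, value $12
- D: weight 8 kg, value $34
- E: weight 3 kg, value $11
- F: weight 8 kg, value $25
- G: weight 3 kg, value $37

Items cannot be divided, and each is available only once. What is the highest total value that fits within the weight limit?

$85

Check high-value combinations within 8 kg:
- B+G: weight 4+3=7, value 48+37=85
- A+B: weight 3+4=7, value 12+48=60
- B+E: weight 4+3=7, value 48+11=59
Best: $85.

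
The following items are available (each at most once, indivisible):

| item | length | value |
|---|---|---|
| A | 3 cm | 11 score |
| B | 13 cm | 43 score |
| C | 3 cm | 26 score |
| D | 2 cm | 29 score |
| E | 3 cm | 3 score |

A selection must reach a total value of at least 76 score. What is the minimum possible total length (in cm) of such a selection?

Subsets with value ≥ 76, sorted by total length:
- B+C+D: length 18, value 98
- A+B+D: length 18, value 83
- A+B+C: length 19, value 80
- A+B+C+D: length 21, value 109
Minimum length: 18 cm.

18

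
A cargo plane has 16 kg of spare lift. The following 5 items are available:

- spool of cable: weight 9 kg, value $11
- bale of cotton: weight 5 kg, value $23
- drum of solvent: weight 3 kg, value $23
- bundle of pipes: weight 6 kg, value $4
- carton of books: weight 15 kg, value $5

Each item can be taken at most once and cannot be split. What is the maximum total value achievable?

This is a 0/1 knapsack; check combinations near the capacity.
- bale of cotton+drum of solvent+bundle of pipes: weight 5+3+6=14, value 23+23+4=50
- bale of cotton+drum of solvent: weight 5+3=8, value 23+23=46
- spool of cable+drum of solvent: weight 9+3=12, value 11+23=34
Best: $50.

$50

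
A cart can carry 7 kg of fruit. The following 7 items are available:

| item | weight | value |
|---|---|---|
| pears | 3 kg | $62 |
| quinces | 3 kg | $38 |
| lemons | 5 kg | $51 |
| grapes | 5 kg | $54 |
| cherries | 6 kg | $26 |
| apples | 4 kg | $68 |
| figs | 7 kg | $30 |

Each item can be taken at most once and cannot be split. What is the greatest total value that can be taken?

$130

Check high-value combinations within 7 kg:
- pears+apples: weight 3+4=7, value 62+68=130
- quinces+apples: weight 3+4=7, value 38+68=106
- pears+quinces: weight 3+3=6, value 62+38=100
Best: $130.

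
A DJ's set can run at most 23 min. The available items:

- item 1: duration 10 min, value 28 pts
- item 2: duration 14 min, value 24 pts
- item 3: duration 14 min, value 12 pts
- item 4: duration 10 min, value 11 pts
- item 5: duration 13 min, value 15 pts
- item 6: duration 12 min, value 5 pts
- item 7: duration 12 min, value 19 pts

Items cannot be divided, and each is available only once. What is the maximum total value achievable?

47 pts

This is a 0/1 knapsack; check combinations near the capacity.
- item 1+item 7: duration 10+12=22, value 28+19=47
- item 1+item 5: duration 10+13=23, value 28+15=43
- item 1+item 4: duration 10+10=20, value 28+11=39
- item 1+item 6: duration 10+12=22, value 28+5=33
- item 4+item 7: duration 10+12=22, value 11+19=30
Best: 47 pts.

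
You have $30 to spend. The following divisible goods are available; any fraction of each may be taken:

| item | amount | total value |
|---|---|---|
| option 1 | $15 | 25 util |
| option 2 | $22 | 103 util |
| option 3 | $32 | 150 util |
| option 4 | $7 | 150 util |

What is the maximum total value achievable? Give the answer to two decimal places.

Take in order of value per unit:
- option 4 (150/7 per unit): all 7 → value 150, running total 150.00
- option 3 (150/32 per unit): 23 of 32 → value 23×150/32 = 107.8125, running total 257.81
Total 257.81.

257.81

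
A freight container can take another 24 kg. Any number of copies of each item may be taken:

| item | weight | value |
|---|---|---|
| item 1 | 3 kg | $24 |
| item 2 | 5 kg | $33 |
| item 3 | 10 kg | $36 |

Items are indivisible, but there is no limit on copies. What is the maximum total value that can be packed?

Best value-per-unit is item 1 at 24/3, and filling with it alone uses weight 8×3=24. No mix of the others beats 8×24 = 192.

$192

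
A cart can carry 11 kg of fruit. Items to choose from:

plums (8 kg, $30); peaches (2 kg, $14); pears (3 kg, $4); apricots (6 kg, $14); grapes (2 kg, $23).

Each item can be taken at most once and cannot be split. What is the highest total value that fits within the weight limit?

$53

This is a 0/1 knapsack; check combinations near the capacity.
- plums+grapes: weight 8+2=10, value 30+23=53
- peaches+apricots+grapes: weight 2+6+2=10, value 14+14+23=51
- plums+peaches: weight 8+2=10, value 30+14=44
- peaches+pears+grapes: weight 2+3+2=7, value 14+4+23=41
- pears+apricots+grapes: weight 3+6+2=11, value 4+14+23=41
Best: $53.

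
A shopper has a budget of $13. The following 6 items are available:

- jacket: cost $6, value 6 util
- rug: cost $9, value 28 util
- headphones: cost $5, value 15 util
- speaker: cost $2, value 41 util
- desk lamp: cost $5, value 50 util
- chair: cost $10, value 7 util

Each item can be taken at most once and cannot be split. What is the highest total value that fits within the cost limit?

106 util

Check high-value combinations within $13:
- headphones+speaker+desk lamp: cost 5+2+5=12, value 15+41+50=106
- jacket+speaker+desk lamp: cost 6+2+5=13, value 6+41+50=97
- speaker+desk lamp: cost 2+5=7, value 41+50=91
- rug+speaker: cost 9+2=11, value 28+41=69
Best: 106 util.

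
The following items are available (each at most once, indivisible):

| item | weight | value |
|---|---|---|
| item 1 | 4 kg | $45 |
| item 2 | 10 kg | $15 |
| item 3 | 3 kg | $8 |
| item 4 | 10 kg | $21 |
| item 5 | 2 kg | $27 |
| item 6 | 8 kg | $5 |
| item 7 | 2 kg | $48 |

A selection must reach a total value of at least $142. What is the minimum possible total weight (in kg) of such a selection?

Subsets with value ≥ 142, sorted by total weight:
- item 1+item 3+item 4+item 5+item 7: weight 21, value 149
- item 1+item 2+item 3+item 5+item 7: weight 21, value 143
- item 1+item 4+item 5+item 6+item 7: weight 26, value 146
- item 1+item 2+item 4+item 5+item 7: weight 28, value 156
Minimum weight: 21 kg.

21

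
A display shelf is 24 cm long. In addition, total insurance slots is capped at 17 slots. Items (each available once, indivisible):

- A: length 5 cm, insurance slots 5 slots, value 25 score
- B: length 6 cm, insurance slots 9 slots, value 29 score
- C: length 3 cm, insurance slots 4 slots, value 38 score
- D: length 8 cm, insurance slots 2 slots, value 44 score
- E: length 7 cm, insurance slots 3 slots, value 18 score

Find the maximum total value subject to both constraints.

125 score

Feasible sets respecting both limits:
- A+C+D+E: length 23, insurance slots 14, value 125
- B+C+D: length 17, insurance slots 15, value 111
- A+C+D: length 16, insurance slots 11, value 107
Best: 125 score.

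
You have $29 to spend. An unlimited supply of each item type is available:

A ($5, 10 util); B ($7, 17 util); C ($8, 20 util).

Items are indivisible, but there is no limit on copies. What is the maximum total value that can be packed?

71 util

Best value-per-unit is C at 20/8; filling with it alone gives 3×20 = 60.
Optimal mix: 3×B + 1×C → cost 29, value 71.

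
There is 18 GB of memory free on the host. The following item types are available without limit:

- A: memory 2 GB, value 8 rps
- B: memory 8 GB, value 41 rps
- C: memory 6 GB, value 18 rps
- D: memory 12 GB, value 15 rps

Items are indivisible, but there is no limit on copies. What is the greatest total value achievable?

90 rps

Best value-per-unit is B at 41/8; filling with it alone gives 2×41 = 82.
Optimal mix: 1×A + 2×B → memory 18, value 90.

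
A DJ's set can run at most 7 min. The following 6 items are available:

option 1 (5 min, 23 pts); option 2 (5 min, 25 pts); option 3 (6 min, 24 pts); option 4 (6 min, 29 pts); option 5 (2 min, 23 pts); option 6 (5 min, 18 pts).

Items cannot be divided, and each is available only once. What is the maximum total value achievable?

48 pts

This is a 0/1 knapsack; check combinations near the capacity.
- option 2+option 5: duration 5+2=7, value 25+23=48
- option 1+option 5: duration 5+2=7, value 23+23=46
- option 5+option 6: duration 2+5=7, value 23+18=41
- option 4: duration 6, value 29
Best: 48 pts.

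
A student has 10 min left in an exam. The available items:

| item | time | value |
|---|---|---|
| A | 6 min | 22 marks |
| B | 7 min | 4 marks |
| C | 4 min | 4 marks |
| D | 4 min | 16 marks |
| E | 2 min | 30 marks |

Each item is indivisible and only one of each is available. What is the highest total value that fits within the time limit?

Check high-value combinations within 10 min:
- A+E: time 6+2=8, value 22+30=52
- C+D+E: time 4+4+2=10, value 4+16+30=50
- D+E: time 4+2=6, value 16+30=46
Best: 52 marks.

52 marks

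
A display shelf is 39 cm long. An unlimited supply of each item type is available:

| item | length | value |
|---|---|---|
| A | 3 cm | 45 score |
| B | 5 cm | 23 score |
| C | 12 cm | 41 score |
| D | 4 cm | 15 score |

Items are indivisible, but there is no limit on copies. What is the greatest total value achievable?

585 score

Best value-per-unit is A at 45/3, and filling with it alone uses length 13×3=39. No mix of the others beats 13×45 = 585.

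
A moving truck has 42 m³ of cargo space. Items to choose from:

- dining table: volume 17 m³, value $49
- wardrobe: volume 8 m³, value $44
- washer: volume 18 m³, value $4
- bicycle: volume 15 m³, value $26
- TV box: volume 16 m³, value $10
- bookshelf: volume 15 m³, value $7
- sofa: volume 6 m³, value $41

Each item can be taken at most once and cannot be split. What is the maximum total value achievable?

Check high-value combinations within 42 m³:
- dining table+wardrobe+sofa: volume 17+8+6=31, value 49+44+41=134
- dining table+wardrobe+bicycle: volume 17+8+15=40, value 49+44+26=119
- dining table+bicycle+sofa: volume 17+15+6=38, value 49+26+41=116
- wardrobe+bicycle+sofa: volume 8+15+6=29, value 44+26+41=111
- dining table+wardrobe+TV box: volume 17+8+16=41, value 49+44+10=103
Best: $134.

$134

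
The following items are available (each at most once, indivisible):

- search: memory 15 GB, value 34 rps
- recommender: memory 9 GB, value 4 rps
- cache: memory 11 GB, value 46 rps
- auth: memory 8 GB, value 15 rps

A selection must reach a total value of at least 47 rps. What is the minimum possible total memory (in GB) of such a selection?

19

Subsets with value ≥ 47, sorted by total memory:
- cache+auth: memory 19, value 61
- recommender+cache: memory 20, value 50
Minimum memory: 19 GB.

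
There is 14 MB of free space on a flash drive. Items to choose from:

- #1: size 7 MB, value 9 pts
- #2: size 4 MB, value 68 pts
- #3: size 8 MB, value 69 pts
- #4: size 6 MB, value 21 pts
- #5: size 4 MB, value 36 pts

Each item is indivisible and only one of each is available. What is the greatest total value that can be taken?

137 pts

Check high-value combinations within 14 MB:
- #2+#3: size 4+8=12, value 68+69=137
- #2+#4+#5: size 4+6+4=14, value 68+21+36=125
- #3+#5: size 8+4=12, value 69+36=105
- #2+#5: size 4+4=8, value 68+36=104
- #3+#4: size 8+6=14, value 69+21=90
Best: 137 pts.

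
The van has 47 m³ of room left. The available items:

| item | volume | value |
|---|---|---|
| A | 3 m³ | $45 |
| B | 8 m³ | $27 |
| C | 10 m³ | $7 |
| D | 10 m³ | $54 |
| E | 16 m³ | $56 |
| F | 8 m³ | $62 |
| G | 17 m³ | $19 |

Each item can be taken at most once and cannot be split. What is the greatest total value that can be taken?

This is a 0/1 knapsack; check combinations near the capacity.
- A+B+D+E+F: volume 3+8+10+16+8=45, value 45+27+54+56+62=244
- A+C+D+E+F: volume 3+10+10+16+8=47, value 45+7+54+56+62=224
- A+D+E+F: volume 3+10+16+8=37, value 45+54+56+62=217
Best: $244.

$244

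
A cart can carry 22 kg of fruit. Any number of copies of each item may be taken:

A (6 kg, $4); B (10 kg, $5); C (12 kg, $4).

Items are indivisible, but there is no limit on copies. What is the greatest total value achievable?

$13

Best value-per-unit is A at 4/6; filling with it alone gives 3×4 = 12.
Optimal mix: 2×A + 1×B → weight 22, value 13.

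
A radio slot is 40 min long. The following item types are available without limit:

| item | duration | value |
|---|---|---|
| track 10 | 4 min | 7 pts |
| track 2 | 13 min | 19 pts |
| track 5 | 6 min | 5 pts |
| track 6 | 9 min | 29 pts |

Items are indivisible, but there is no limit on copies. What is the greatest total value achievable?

123 pts

Best value-per-unit is track 6 at 29/9; filling with it alone gives 4×29 = 116.
Optimal mix: 1×track 10 + 4×track 6 → duration 40, value 123.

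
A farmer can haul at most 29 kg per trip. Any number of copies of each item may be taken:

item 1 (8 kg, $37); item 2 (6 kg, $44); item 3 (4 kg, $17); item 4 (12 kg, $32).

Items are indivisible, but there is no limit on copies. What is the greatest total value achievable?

Best value-per-unit is item 2 at 44/6; filling with it alone gives 4×44 = 176.
Optimal mix: 4×item 2 + 1×item 3 → weight 28, value 193.

$193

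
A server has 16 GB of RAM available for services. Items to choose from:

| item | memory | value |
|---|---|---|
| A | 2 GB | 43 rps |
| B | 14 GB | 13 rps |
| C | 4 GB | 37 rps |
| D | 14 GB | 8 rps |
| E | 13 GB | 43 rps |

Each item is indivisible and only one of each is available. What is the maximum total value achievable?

This is a 0/1 knapsack; check combinations near the capacity.
- A+E: memory 2+13=15, value 43+43=86
- A+C: memory 2+4=6, value 43+37=80
- A+B: memory 2+14=16, value 43+13=56
Best: 86 rps.

86 rps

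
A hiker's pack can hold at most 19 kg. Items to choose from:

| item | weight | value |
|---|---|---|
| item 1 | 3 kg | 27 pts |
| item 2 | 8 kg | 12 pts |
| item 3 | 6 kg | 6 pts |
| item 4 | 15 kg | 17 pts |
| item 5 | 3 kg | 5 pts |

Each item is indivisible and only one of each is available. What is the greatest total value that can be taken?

45 pts

Check high-value combinations within 19 kg:
- item 1+item 2+item 3: weight 3+8+6=17, value 27+12+6=45
- item 1+item 2+item 5: weight 3+8+3=14, value 27+12+5=44
- item 1+item 4: weight 3+15=18, value 27+17=44
- item 1+item 2: weight 3+8=11, value 27+12=39
- item 1+item 3+item 5: weight 3+6+3=12, value 27+6+5=38
Best: 45 pts.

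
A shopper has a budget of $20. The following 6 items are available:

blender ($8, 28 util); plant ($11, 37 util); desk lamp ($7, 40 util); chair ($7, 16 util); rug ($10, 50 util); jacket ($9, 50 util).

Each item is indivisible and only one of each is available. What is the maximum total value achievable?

100 util

Check high-value combinations within $20:
- rug+jacket: cost 10+9=19, value 50+50=100
- desk lamp+jacket: cost 7+9=16, value 40+50=90
- desk lamp+rug: cost 7+10=17, value 40+50=90
- plant+jacket: cost 11+9=20, value 37+50=87
- blender+jacket: cost 8+9=17, value 28+50=78
Best: 100 util.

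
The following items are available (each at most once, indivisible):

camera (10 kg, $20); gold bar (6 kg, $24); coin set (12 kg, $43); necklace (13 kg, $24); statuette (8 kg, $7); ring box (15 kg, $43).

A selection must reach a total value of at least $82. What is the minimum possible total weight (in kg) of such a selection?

Subsets with value ≥ 82, sorted by total weight:
- coin set+ring box: weight 27, value 86
- camera+gold bar+coin set: weight 28, value 87
- gold bar+coin set+necklace: weight 31, value 91
- camera+gold bar+ring box: weight 31, value 87
Minimum weight: 27 kg.

27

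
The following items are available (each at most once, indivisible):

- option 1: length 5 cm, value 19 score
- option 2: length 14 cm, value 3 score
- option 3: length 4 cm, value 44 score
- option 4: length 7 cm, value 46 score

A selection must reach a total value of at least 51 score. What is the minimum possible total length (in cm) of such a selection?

9

Subsets with value ≥ 51, sorted by total length:
- option 1+option 3: length 9, value 63
- option 3+option 4: length 11, value 90
- option 1+option 4: length 12, value 65
Minimum length: 9 cm.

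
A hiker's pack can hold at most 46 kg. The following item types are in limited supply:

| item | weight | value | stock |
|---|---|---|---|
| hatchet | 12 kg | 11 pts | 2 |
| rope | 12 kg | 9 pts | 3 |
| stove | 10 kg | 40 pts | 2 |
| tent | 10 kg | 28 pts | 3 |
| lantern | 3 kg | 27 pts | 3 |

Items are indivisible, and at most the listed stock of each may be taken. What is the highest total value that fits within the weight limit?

190 pts

Top feasible selections:
- 2×stove + 2×tent + 2×lantern: weight 46, value 190
- 2×stove + 1×tent + 3×lantern: weight 39, value 189
- 1×stove + 3×tent + 2×lantern: weight 46, value 178
Best: 190 pts.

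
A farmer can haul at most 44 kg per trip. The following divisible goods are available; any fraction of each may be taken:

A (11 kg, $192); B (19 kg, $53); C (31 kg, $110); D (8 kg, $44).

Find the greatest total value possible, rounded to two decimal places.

Take in order of value per unit:
- A (192/11 per unit): all 11 → value 192, running total 192.00
- D (44/8 per unit): all 8 → value 44, running total 236.00
- C (110/31 per unit): 25 of 31 → value 25×110/31 = 88.7097, running total 324.71
Total 324.71.

324.71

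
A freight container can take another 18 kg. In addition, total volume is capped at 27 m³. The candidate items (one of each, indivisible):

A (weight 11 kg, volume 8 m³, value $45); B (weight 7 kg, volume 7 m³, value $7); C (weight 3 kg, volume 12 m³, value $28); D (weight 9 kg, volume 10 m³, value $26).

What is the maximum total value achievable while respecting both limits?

$73

Feasible sets respecting both limits:
- A+C: weight 14, volume 20, value 73
- C+D: weight 12, volume 22, value 54
- A+B: weight 18, volume 15, value 52
Best: $73.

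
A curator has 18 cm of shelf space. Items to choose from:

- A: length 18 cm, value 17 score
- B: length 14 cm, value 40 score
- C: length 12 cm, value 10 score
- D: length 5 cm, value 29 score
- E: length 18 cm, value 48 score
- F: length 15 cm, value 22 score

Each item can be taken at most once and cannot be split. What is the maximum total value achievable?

This is a 0/1 knapsack; check combinations near the capacity.
- E: length 18, value 48
- B: length 14, value 40
- C+D: length 12+5=17, value 10+29=39
Best: 48 score.

48 score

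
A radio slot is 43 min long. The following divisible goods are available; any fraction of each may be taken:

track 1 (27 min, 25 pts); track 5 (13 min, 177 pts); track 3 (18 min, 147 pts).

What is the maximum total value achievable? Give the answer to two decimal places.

335.11

Take in order of value per unit:
- track 5 (177/13 per unit): all 13 → value 177, running total 177.00
- track 3 (147/18 per unit): all 18 → value 147, running total 324.00
- track 1 (25/27 per unit): 12 of 27 → value 12×25/27 = 11.1111, running total 335.11
Total 335.11.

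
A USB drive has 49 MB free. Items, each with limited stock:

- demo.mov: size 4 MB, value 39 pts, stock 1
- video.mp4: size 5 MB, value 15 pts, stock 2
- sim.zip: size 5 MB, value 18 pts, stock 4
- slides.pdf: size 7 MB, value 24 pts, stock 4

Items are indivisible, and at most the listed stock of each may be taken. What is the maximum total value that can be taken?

Top feasible selections:
- 1×demo.mov + 3×sim.zip + 4×slides.pdf: size 47, value 189
- 1×demo.mov + 2×video.mp4 + 4×sim.zip + 2×slides.pdf: size 48, value 189
- 1×demo.mov + 1×video.mp4 + 2×sim.zip + 4×slides.pdf: size 47, value 186
- 1×demo.mov + 4×sim.zip + 3×slides.pdf: size 45, value 183
Best: 189 pts.

189 pts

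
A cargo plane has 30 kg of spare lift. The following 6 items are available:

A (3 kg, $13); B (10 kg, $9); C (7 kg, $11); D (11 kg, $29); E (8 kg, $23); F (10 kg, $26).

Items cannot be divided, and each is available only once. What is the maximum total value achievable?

Check high-value combinations within 30 kg:
- D+E+F: weight 11+8+10=29, value 29+23+26=78
- A+C+D+E: weight 3+7+11+8=29, value 13+11+29+23=76
- A+C+E+F: weight 3+7+8+10=28, value 13+11+23+26=73
Best: $78.

$78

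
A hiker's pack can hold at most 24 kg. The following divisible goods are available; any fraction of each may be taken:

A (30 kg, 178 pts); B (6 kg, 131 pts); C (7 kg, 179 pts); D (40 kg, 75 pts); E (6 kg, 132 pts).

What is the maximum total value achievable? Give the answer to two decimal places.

471.67

Take in order of value per unit:
- C (179/7 per unit): all 7 → value 179, running total 179.00
- E (132/6 per unit): all 6 → value 132, running total 311.00
- B (131/6 per unit): all 6 → value 131, running total 442.00
- A (178/30 per unit): 5 of 30 → value 5×178/30 = 29.6667, running total 471.67
Total 471.67.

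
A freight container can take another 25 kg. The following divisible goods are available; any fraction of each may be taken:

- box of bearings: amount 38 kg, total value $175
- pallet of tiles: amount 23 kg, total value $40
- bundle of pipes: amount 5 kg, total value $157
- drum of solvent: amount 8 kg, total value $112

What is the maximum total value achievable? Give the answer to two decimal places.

Take in order of value per unit:
- bundle of pipes (157/5 per unit): all 5 → value 157, running total 157.00
- drum of solvent (112/8 per unit): all 8 → value 112, running total 269.00
- box of bearings (175/38 per unit): 12 of 38 → value 12×175/38 = 55.2632, running total 324.26
Total 324.26.

324.26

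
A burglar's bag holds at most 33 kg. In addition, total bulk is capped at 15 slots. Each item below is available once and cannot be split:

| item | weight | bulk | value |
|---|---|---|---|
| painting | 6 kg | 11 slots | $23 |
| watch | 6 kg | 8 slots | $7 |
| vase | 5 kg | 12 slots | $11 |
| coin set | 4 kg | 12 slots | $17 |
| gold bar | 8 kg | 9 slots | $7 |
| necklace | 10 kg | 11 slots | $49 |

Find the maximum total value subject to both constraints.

$49

Feasible sets respecting both limits:
- necklace: weight 10, bulk 11, value 49
- painting: weight 6, bulk 11, value 23
- coin set: weight 4, bulk 12, value 17
- vase: weight 5, bulk 12, value 11
Best: $49.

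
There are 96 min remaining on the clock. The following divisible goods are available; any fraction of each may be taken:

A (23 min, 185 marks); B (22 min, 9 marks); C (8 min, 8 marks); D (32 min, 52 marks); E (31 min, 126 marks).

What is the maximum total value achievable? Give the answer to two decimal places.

371.82

Take in order of value per unit:
- A (185/23 per unit): all 23 → value 185, running total 185.00
- E (126/31 per unit): all 31 → value 126, running total 311.00
- D (52/32 per unit): all 32 → value 52, running total 363.00
- C (8/8 per unit): all 8 → value 8, running total 371.00
- B (9/22 per unit): 2 of 22 → value 2×9/22 = 0.8182, running total 371.82
Total 371.82.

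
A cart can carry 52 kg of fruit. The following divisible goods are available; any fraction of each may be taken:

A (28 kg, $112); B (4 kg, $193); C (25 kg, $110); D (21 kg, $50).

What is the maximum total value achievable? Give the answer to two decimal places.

Take in order of value per unit:
- B (193/4 per unit): all 4 → value 193, running total 193.00
- C (110/25 per unit): all 25 → value 110, running total 303.00
- A (112/28 per unit): 23 of 28 → value 23×112/28 = 92.0000, running total 395.00
Total 395.00.

395.00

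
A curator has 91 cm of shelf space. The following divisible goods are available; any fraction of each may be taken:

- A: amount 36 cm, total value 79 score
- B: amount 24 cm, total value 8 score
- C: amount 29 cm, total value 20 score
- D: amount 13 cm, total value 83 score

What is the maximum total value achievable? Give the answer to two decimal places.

186.33

Take in order of value per unit:
- D (83/13 per unit): all 13 → value 83, running total 83.00
- A (79/36 per unit): all 36 → value 79, running total 162.00
- C (20/29 per unit): all 29 → value 20, running total 182.00
- B (8/24 per unit): 13 of 24 → value 13×8/24 = 4.3333, running total 186.33
Total 186.33.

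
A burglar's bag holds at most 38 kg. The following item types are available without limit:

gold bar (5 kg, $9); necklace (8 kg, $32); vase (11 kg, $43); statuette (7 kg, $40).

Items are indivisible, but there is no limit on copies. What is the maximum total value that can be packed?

$200

Best value-per-unit is statuette at 40/7, and filling with it alone uses weight 5×7=35. No mix of the others beats 5×40 = 200.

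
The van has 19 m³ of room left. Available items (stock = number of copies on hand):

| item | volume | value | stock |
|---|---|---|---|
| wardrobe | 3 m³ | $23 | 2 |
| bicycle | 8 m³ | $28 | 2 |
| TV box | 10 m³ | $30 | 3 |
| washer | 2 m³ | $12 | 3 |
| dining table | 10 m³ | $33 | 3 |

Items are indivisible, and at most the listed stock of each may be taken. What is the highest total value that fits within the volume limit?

Best selections within volume 19 and stock limits:
- 2×wardrobe + 1×bicycle + 2×washer: volume 18, value 98
- 1×wardrobe + 3×washer + 1×dining table: volume 19, value 92
- 2×wardrobe + 1×washer + 1×dining table: volume 18, value 91
Best: $98.

$98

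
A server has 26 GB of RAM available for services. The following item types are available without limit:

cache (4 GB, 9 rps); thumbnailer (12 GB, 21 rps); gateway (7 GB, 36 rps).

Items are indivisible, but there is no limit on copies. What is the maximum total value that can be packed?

Best value-per-unit is gateway at 36/7; filling with it alone gives 3×36 = 108.
Optimal mix: 1×cache + 3×gateway → memory 25, value 117.

117 rps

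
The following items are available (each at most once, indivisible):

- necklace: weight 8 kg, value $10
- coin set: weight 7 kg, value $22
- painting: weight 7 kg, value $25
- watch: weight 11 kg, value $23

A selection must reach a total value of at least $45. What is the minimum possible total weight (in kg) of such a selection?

14

Subsets with value ≥ 45, sorted by total weight:
- coin set+painting: weight 14, value 47
- painting+watch: weight 18, value 48
Minimum weight: 14 kg.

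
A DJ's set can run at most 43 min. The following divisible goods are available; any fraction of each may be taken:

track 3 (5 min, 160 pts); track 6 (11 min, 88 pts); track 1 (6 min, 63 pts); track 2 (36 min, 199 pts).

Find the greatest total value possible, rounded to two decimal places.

Take in order of value per unit:
- track 3 (160/5 per unit): all 5 → value 160, running total 160.00
- track 1 (63/6 per unit): all 6 → value 63, running total 223.00
- track 6 (88/11 per unit): all 11 → value 88, running total 311.00
- track 2 (199/36 per unit): 21 of 36 → value 21×199/36 = 116.0833, running total 427.08
Total 427.08.

427.08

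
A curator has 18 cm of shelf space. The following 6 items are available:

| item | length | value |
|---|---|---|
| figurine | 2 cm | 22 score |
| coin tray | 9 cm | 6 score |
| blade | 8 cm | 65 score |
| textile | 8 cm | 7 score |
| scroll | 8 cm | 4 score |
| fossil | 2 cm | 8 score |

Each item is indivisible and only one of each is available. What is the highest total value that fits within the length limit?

Check high-value combinations within 18 cm:
- figurine+blade+fossil: length 2+8+2=12, value 22+65+8=95
- figurine+blade+textile: length 2+8+8=18, value 22+65+7=94
- figurine+blade+scroll: length 2+8+8=18, value 22+65+4=91
Best: 95 score.

95 score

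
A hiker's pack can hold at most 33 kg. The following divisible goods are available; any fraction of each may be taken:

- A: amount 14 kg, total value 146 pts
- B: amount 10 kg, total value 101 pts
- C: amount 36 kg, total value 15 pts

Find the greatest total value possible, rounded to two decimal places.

Take in order of value per unit:
- A (146/14 per unit): all 14 → value 146, running total 146.00
- B (101/10 per unit): all 10 → value 101, running total 247.00
- C (15/36 per unit): 9 of 36 → value 9×15/36 = 3.7500, running total 250.75
Total 250.75.

250.75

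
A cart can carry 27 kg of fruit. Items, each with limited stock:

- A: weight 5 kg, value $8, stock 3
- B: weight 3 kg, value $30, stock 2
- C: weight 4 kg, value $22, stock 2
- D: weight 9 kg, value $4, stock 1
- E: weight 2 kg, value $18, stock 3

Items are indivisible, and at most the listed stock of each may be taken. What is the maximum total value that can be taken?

$166

Best selections within weight 27 and stock limits:
- 1×A + 2×B + 2×C + 3×E: weight 25, value 166
- 2×B + 2×C + 3×E: weight 20, value 158
- 2×A + 2×B + 1×C + 3×E: weight 26, value 152
- 1×A + 2×B + 2×C + 2×E: weight 23, value 148
Best: $166.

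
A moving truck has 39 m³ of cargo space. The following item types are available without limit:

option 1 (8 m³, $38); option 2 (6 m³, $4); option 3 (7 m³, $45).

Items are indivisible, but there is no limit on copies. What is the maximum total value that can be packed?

$225

Best value-per-unit is option 3 at 45/7, and filling with it alone uses volume 5×7=35. No mix of the others beats 5×45 = 225.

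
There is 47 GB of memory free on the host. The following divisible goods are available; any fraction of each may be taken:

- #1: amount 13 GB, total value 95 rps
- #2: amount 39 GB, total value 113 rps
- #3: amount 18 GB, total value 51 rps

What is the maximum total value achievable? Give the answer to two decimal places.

193.51

Take in order of value per unit:
- #1 (95/13 per unit): all 13 → value 95, running total 95.00
- #2 (113/39 per unit): 34 of 39 → value 34×113/39 = 98.5128, running total 193.51
Total 193.51.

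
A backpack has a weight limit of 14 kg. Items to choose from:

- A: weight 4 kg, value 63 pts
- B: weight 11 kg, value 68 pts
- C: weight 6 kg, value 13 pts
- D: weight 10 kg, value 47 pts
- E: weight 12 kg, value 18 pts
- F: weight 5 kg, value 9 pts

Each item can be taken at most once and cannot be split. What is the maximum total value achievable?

110 pts

Check high-value combinations within 14 kg:
- A+D: weight 4+10=14, value 63+47=110
- A+C: weight 4+6=10, value 63+13=76
- A+F: weight 4+5=9, value 63+9=72
Best: 110 pts.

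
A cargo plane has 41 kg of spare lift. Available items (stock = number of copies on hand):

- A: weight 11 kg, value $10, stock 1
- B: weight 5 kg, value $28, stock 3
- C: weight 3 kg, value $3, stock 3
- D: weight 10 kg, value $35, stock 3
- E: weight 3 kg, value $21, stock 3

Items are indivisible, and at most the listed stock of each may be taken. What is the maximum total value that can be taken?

Top feasible selections:
- 3×B + 2×D + 2×E: weight 41, value 196
- 2×B + 2×D + 3×E: weight 39, value 189
- 3×B + 2×C + 1×D + 3×E: weight 40, value 188
- 3×B + 1×C + 1×D + 3×E: weight 37, value 185
Best: $196.

$196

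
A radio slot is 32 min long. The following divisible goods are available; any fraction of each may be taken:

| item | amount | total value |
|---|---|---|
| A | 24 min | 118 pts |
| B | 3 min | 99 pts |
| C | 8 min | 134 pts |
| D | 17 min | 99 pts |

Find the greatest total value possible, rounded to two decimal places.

Take in order of value per unit:
- B (99/3 per unit): all 3 → value 99, running total 99.00
- C (134/8 per unit): all 8 → value 134, running total 233.00
- D (99/17 per unit): all 17 → value 99, running total 332.00
- A (118/24 per unit): 4 of 24 → value 4×118/24 = 19.6667, running total 351.67
Total 351.67.

351.67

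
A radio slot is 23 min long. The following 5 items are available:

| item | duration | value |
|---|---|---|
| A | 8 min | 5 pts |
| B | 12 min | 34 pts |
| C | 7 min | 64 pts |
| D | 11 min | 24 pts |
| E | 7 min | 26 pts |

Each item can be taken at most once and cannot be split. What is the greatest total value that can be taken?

This is a 0/1 knapsack; check combinations near the capacity.
- B+C: duration 12+7=19, value 34+64=98
- A+C+E: duration 8+7+7=22, value 5+64+26=95
- C+E: duration 7+7=14, value 64+26=90
Best: 98 pts.

98 pts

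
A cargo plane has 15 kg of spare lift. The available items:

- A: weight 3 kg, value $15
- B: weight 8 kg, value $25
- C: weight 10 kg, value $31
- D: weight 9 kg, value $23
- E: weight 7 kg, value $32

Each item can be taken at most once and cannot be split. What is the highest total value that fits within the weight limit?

Check high-value combinations within 15 kg:
- B+E: weight 8+7=15, value 25+32=57
- A+E: weight 3+7=10, value 15+32=47
- A+C: weight 3+10=13, value 15+31=46
- A+B: weight 3+8=11, value 15+25=40
- A+D: weight 3+9=12, value 15+23=38
Best: $57.

$57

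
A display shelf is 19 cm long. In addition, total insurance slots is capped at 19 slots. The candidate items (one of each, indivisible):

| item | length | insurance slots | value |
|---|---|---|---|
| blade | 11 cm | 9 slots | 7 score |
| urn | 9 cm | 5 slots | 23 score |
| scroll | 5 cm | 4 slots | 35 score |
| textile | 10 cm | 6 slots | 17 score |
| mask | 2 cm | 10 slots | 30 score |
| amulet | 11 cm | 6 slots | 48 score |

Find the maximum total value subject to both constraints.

Feasible sets respecting both limits:
- urn+scroll+mask: length 16, insurance slots 19, value 88
- scroll+amulet: length 16, insurance slots 10, value 83
- mask+amulet: length 13, insurance slots 16, value 78
- scroll+mask: length 7, insurance slots 14, value 65
Best: 88 score.

88 score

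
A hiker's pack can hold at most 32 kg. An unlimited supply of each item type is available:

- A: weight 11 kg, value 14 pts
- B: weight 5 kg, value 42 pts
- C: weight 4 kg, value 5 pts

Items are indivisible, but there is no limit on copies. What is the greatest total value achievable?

252 pts

Best value-per-unit is B at 42/5, and filling with it alone uses weight 6×5=30. No mix of the others beats 6×42 = 252.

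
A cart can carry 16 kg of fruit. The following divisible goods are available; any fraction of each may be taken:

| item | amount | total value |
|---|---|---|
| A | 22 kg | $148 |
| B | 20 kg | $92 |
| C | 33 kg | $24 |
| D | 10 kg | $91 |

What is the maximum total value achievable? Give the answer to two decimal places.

131.36

Take in order of value per unit:
- D (91/10 per unit): all 10 → value 91, running total 91.00
- A (148/22 per unit): 6 of 22 → value 6×148/22 = 40.3636, running total 131.36
Total 131.36.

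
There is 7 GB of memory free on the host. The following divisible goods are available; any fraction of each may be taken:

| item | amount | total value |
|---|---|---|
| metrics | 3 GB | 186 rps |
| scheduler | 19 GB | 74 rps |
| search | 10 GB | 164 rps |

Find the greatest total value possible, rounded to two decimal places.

251.60

Take in order of value per unit:
- metrics (186/3 per unit): all 3 → value 186, running total 186.00
- search (164/10 per unit): 4 of 10 → value 4×164/10 = 65.6000, running total 251.60
Total 251.60.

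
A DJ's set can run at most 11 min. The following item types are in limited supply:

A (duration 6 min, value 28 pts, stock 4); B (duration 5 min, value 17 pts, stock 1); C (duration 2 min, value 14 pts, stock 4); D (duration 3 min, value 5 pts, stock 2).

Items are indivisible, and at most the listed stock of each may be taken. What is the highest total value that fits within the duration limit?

Top feasible selections:
- 4×C + 1×D: duration 11, value 61
- 1×B + 3×C: duration 11, value 59
- 4×C: duration 8, value 56
- 1×A + 2×C: duration 10, value 56
Best: 61 pts.

61 pts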